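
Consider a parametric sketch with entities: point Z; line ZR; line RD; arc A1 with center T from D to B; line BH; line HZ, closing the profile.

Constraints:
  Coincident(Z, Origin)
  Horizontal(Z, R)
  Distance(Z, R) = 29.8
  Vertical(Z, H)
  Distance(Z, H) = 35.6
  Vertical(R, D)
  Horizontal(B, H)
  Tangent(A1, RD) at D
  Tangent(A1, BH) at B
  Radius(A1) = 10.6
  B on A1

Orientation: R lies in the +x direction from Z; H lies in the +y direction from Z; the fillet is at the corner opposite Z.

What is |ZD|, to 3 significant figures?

38.9

Z is at the origin; Z and R share the same y with |ZR| = 29.8 and R on the +x side, so R = (29.8, 0.00). Z and H share the same x with |ZH| = 35.6 and H on the +y side, so H = (0.00, 35.6). The virtual corner opposite Z is at (29.8, 35.6). Tangency of A1 to RD means the radius TD is perpendicular to RD and tangency of A1 to BH means the radius TB is perpendicular to BH, with radius 10.6, so the center T sits 10.6 in from both sides at T = (19.2, 25.0). That places the tangent points at D = (29.8, 25.0) on RD and B = (19.2, 35.6) on BH. Then |ZD| = |D − Z| = 38.9.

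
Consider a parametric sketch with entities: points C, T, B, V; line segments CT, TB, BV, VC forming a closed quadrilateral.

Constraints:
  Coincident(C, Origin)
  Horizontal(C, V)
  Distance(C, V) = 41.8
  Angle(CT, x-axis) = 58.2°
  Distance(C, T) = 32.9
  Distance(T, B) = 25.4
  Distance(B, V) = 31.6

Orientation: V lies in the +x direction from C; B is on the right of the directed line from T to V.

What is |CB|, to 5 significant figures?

10.980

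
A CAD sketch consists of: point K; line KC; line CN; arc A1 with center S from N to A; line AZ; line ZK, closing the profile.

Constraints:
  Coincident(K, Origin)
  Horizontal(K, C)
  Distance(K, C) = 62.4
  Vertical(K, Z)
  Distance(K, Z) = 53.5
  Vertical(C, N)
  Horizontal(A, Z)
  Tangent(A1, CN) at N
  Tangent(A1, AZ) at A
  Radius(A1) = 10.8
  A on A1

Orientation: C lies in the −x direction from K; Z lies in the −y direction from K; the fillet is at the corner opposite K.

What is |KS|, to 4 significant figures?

66.98

KZ is vertical with |KZ| = 53.5 and Z on the −y side, so Z = (0.000, -53.50). The virtual corner opposite K is at (-62.40, -53.50). Since A1 is tangent to CN there, SN ⟂ CN and the tangent condition forces SA to be normal to AZ, with radius 10.8, so the center S sits 10.8 in from both sides at S = (-51.60, -42.70). Then |KS| = |S − K| = 66.98.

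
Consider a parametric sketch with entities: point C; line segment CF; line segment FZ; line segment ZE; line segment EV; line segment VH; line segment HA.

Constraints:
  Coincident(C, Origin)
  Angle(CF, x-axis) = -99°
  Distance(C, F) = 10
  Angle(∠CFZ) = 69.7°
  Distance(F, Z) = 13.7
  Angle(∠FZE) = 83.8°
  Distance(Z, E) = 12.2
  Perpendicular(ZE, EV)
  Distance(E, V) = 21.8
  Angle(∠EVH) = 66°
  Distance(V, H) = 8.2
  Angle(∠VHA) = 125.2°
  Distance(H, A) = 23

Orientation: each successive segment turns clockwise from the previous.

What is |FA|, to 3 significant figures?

17.8

C is at the origin; CF runs at -99.0° with length 10.0, so F = (-1.56, -9.88). ∠CFZ = 69.7° gives FZ at 151° from the x-axis; with |FZ| = 13.7, Z = (-13.5, -3.17). ∠FZE = 83.8° gives ZE at 54.5° from the x-axis; with |ZE| = 12.2, E = (-6.43, 6.76). ZE is perpendicular to EV, so EV runs at -35.5°; with |EV| = 21.8, V = (11.3, -5.90). ∠EVH = 66.0° gives VH at -150° from the x-axis; with |VH| = 8.2, H = (4.26, -10.1). ∠VHA = 125.2° gives HA at 156° from the x-axis; with |HA| = 23.0, A = (-16.7, -0.596). Then |FA| = |A − F| = 17.8.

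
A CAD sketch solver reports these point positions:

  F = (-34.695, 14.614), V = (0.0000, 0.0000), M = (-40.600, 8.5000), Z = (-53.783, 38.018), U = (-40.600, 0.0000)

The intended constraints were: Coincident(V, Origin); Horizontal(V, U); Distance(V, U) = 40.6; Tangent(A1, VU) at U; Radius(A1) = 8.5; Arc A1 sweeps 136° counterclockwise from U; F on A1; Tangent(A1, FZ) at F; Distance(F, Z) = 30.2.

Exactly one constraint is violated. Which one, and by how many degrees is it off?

Tangent(A1, FZ) at F — off by 6.80°.

V = (0.00, 0.00) ✓; V.y = 0.00, U.y = 0.00 ✓; |VU| = 40.60 ✓; ∠(MU, UV) = 90.00° ✓; |MU| = 8.500 ✓; bearing(M→F) − bearing(M→U) = 136.0° ✓; |MF| = 8.500 ✓; ∠(MF, FZ) = 96.80° ✗; |FZ| = 30.20 ✓.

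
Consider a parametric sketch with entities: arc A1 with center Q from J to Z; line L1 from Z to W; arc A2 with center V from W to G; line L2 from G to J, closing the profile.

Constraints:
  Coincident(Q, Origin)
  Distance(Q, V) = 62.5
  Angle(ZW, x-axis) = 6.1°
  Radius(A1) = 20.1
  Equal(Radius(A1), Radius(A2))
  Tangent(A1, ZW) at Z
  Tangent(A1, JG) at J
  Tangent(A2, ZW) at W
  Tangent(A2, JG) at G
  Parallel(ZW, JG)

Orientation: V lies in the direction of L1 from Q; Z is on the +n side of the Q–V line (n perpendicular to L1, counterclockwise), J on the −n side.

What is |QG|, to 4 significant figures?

65.65

Tangency of A1 to both parallel lines with radius 20.1 puts Z and J at Q ± 20.1·n: Z = (-2.136, 19.99), J = (2.136, -19.99). Equal radii place W and G the same way about V: W = V + 20.1·n = (60.01, 26.63), G = V − 20.1·n = (64.28, -13.34). Then |QG| = |G − Q| = 65.65.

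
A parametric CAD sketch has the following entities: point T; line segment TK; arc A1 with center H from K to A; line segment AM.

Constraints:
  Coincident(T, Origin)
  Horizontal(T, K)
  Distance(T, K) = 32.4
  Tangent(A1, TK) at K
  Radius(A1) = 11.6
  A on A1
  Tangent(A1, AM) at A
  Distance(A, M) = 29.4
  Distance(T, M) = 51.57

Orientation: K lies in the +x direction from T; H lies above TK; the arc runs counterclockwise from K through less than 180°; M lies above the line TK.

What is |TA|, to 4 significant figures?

45.91

Checks: ∠(HK, KT) = 90.00° ✓; |HK| = 11.60 ✓; |HA| = 11.60 ✓; ∠(HA, AM) = 90.00° ✓; |AM| = 29.40 ✓; |TM| = 51.57 ✓.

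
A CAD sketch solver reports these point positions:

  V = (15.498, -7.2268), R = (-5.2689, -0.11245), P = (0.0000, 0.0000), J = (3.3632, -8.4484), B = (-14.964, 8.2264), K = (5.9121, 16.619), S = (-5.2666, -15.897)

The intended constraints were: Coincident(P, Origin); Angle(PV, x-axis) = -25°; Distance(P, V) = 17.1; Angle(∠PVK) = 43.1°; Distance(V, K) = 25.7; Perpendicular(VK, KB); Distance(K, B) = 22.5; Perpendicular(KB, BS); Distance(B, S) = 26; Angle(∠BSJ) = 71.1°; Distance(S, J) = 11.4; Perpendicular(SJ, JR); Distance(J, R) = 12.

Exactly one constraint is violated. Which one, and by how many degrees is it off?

Perpendicular(SJ, JR) — off by 5.20°.

P = (0.00, 0.00) ✓; PV at -25.00° ✓; |PV| = 17.10 ✓; ∠PVK = 43.10° ✓; |VK| = 25.70 ✓; ∠(VK, KB) = 90.00° ✓; |KB| = 22.50 ✓; ∠(KB, BS) = 90.00° ✓; |BS| = 26.00 ✓; ∠BSJ = 71.10° ✓; |SJ| = 11.40 ✓; ∠(SJ, JR) = 95.20° ✗; |JR| = 12.00 ✓.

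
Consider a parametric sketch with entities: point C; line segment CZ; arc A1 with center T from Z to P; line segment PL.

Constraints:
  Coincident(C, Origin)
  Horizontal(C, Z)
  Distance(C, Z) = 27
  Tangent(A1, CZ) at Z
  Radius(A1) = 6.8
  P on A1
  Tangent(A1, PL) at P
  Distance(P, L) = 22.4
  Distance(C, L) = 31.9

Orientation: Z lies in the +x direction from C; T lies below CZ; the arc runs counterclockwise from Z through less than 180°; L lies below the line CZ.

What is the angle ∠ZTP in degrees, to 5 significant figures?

79.191°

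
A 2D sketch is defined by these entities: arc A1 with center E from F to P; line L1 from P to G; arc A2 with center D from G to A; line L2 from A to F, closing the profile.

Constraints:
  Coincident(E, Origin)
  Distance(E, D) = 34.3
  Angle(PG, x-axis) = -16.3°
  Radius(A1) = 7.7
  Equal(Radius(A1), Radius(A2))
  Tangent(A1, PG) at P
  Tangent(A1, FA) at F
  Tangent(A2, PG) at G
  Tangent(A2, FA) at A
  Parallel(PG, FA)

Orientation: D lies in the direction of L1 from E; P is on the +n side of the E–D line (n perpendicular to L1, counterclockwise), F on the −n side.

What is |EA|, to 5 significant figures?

35.154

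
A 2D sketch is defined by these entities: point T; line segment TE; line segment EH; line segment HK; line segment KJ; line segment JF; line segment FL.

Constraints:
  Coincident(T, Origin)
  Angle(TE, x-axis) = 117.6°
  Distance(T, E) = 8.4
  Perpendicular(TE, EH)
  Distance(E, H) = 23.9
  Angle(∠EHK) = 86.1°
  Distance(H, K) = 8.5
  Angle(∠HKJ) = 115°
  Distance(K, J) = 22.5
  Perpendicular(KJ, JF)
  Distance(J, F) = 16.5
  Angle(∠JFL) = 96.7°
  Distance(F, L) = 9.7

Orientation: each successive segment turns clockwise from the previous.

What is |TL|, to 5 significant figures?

12.747

T is at the origin; TE runs at 117.6° with length 8.4, so E = (-3.8917, 7.4441). The perpendicularity gives EH at right angles to TE, so EH runs at 27.600°; with |EH| = 23.9, H = (17.289, 18.517). ∠EHK = 86.1° gives HK at -66.300° from the x-axis; with |HK| = 8.5, K = (20.705, 10.734). ∠HKJ = 115.0° gives KJ at -131.30° from the x-axis; with |KJ| = 22.5, J = (5.8551, -6.1697). The perpendicularity gives JF at right angles to KJ, so JF runs at 138.70°; with |JF| = 16.5, F = (-6.5408, 4.7203). ∠JFL = 96.7° gives FL at 55.400° from the x-axis; with |FL| = 9.7, L = (-1.0327, 12.705). Then |TL| = |L − T| = 12.747.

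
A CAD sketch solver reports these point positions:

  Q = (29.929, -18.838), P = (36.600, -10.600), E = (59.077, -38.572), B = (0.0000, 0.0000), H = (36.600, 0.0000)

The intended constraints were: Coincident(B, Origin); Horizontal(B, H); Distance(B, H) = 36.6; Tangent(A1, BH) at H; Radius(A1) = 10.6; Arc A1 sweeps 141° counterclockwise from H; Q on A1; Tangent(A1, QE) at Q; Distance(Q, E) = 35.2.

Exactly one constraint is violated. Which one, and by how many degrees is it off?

Tangent(A1, QE) at Q — off by 4.90°.

B = (0.00, 0.00) ✓; B.y = 0.00, H.y = 0.00 ✓; |BH| = 36.60 ✓; ∠(PH, HB) = 90.00° ✓; |PH| = 10.60 ✓; bearing(P→Q) − bearing(P→H) = 141.0° ✓; |PQ| = 10.60 ✓; ∠(PQ, QE) = 85.10° ✗; |QE| = 35.20 ✓.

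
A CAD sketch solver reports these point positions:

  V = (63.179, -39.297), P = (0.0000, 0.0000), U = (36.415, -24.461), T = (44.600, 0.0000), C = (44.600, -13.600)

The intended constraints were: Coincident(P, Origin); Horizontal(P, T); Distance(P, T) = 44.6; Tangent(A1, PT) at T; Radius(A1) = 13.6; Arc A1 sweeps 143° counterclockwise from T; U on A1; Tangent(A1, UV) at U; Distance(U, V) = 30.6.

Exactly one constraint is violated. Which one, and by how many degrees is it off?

Tangent(A1, UV) at U — off by 8.00°.

P = (0.00, 0.00) ✓; P.y = 0.00, T.y = 0.00 ✓; |PT| = 44.60 ✓; ∠(CT, TP) = 90.00° ✓; |CT| = 13.60 ✓; bearing(C→U) − bearing(C→T) = 143.0° ✓; |CU| = 13.60 ✓; ∠(CU, UV) = 82.00° ✗; |UV| = 30.60 ✓.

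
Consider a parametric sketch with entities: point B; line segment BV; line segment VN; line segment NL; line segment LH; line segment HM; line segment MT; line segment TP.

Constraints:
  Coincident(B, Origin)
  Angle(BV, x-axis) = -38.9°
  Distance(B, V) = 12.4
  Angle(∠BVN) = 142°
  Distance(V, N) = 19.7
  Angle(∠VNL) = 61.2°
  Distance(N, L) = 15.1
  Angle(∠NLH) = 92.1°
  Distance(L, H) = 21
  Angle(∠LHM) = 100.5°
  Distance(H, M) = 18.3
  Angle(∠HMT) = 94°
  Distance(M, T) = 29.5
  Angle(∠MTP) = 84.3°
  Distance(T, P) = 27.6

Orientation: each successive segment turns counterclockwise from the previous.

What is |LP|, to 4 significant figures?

8.658

B is at the origin; BV runs at -38.9° with length 12.4, so V = (9.650, -7.787). ∠BVN = 142.0° gives VN at -0.9000° from the x-axis; with |VN| = 19.7, N = (29.35, -8.096). ∠VNL = 61.2° gives NL at 117.9° from the x-axis; with |NL| = 15.1, L = (22.28, 5.249). ∠NLH = 92.1° gives LH at -154.2° from the x-axis; with |LH| = 21.0, H = (3.375, -3.891). ∠LHM = 100.5° gives HM at -74.70° from the x-axis; with |HM| = 18.3, M = (8.204, -21.54). ∠HMT = 94.0° gives MT at 11.30° from the x-axis; with |MT| = 29.5, T = (37.13, -15.76). ∠MTP = 84.3° gives TP at 107.0° from the x-axis; with |TP| = 27.6, P = (29.06, 10.63). Then |LP| = |P − L| = 8.658.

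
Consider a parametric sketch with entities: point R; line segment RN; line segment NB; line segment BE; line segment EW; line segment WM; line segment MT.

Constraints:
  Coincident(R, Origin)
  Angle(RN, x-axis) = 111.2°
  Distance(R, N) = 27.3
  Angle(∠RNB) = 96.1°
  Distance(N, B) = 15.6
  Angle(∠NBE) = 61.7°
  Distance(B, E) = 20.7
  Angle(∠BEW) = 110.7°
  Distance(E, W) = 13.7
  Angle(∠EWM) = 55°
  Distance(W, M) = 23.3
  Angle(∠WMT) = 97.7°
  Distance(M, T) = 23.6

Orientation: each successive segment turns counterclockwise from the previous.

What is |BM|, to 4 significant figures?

7.658

R is at the origin; RN runs at 111.2° with length 27.3, so N = (-9.872, 25.45). ∠RNB = 96.1° gives NB at -164.9° from the x-axis; with |NB| = 15.6, B = (-24.93, 21.39). ∠NBE = 61.7° gives BE at -46.60° from the x-axis; with |BE| = 20.7, E = (-10.71, 6.348). ∠BEW = 110.7° gives EW at 22.70° from the x-axis; with |EW| = 13.7, W = (1.928, 11.64). ∠EWM = 55.0° gives WM at 147.7° from the x-axis; with |WM| = 23.3, M = (-17.77, 24.09). Then |BM| = |M − B| = 7.658.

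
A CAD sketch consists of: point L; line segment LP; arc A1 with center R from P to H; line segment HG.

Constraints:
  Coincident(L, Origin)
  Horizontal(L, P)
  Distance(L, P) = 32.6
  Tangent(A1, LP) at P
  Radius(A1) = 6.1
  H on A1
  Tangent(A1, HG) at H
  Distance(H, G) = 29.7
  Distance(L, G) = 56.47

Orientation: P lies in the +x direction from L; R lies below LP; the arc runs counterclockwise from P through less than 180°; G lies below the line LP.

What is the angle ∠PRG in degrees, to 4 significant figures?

155.0°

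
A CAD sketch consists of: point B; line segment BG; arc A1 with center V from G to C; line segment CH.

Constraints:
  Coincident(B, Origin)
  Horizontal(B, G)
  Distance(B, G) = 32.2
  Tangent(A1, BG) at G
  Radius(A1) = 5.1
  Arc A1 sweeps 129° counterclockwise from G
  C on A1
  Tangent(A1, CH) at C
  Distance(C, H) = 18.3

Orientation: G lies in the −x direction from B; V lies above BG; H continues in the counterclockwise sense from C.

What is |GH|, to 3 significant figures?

23.8

On A1, G sits at bearing -90° from V; a 129° counterclockwise sweep puts C at bearing 39°, so C = V + 5.1·(cos 39°, sin 39°) = (-28.2, 8.31). Since A1 is tangent to CH there, VC ⟂ CH, so CH runs along (−sin 39°, cos 39°); with |CH| = 18.3, H = (-39.8, 22.5). Then |GH| = |H − G| = 23.8.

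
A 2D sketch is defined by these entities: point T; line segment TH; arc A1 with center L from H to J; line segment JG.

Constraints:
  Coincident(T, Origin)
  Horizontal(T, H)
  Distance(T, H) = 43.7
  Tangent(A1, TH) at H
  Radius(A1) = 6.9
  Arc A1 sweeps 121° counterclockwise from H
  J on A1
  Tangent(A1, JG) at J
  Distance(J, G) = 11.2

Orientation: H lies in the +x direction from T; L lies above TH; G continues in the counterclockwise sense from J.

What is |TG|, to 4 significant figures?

48.21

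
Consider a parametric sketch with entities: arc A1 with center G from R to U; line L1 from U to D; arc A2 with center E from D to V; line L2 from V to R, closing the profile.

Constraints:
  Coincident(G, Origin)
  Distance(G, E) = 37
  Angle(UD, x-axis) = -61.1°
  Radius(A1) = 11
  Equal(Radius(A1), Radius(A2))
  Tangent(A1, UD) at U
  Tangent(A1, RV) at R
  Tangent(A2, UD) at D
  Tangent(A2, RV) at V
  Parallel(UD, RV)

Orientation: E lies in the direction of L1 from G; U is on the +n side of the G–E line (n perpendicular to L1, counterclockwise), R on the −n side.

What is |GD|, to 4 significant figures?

38.60

The slot axis is L1's direction at -61.1°, so u = (cos -61.1°, sin -61.1°) = (0.4833, -0.8755) and n = (−sin -61.1°, cos -61.1°) = (0.8755, 0.4833). G is at the origin and E lies 37.0 along u from G, so E = 37.0·u = (17.88, -32.39). Tangency of A1 to both parallel lines with radius 11.0 puts U and R at G ± 11.0·n: U = (9.630, 5.316), R = (-9.630, -5.316). Equal radii place D and V the same way about E: D = E + 11.0·n = (27.51, -27.08), V = E − 11.0·n = (8.251, -37.71). Then |GD| = |D − G| = 38.60.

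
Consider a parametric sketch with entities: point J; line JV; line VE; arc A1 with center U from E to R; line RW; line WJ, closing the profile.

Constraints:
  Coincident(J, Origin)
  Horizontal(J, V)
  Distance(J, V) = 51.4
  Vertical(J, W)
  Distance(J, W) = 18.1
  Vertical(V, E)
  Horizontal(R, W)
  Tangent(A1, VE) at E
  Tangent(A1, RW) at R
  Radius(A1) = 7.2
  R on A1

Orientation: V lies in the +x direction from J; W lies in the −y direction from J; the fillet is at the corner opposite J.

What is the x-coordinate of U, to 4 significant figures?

44.20

JW is vertical with |JW| = 18.1 and W on the −y side, so W = (0.000, -18.10). The virtual corner opposite J is at (51.40, -18.10). A1 meets VE tangentially, so UE is at right angles to VE and A1 meets RW tangentially, so UR is at right angles to RW, with radius 7.2, so the center U sits 7.2 in from both sides at U = (44.20, -10.90). So U.x = 44.20.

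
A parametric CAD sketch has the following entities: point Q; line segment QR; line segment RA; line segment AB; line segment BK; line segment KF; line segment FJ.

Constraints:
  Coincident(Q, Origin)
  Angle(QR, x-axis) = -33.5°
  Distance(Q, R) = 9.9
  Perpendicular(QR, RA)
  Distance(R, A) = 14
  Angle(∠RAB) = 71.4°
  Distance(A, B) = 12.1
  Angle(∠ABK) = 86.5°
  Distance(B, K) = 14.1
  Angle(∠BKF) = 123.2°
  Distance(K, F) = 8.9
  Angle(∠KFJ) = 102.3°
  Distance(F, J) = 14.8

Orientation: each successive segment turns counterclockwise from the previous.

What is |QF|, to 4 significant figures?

13.30

Q is at the origin; QR runs at -33.5° with length 9.9, so R = (8.255, -5.464). QR ⟂ RA, so RA runs at 56.50°; with |RA| = 14.0, A = (15.98, 6.210). ∠RAB = 71.4° gives AB at 165.1° from the x-axis; with |AB| = 12.1, B = (4.289, 9.322). ∠ABK = 86.5° gives BK at -101.4° from the x-axis; with |BK| = 14.1, K = (1.502, -4.500). ∠BKF = 123.2° gives KF at -44.60° from the x-axis; with |KF| = 8.9, F = (7.840, -10.75). Then |QF| = |F − Q| = 13.30.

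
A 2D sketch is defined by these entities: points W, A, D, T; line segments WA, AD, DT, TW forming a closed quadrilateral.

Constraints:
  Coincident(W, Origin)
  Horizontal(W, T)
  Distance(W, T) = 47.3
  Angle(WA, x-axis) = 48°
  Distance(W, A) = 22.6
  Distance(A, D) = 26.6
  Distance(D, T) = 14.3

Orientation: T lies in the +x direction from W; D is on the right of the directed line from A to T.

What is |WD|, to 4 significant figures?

33.36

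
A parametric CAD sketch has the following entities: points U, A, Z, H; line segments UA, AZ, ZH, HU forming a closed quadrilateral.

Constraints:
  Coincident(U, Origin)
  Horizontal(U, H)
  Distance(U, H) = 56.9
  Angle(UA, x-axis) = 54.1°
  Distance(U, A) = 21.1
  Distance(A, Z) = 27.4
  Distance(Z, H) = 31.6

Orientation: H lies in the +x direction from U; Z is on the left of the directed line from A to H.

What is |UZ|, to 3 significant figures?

46.2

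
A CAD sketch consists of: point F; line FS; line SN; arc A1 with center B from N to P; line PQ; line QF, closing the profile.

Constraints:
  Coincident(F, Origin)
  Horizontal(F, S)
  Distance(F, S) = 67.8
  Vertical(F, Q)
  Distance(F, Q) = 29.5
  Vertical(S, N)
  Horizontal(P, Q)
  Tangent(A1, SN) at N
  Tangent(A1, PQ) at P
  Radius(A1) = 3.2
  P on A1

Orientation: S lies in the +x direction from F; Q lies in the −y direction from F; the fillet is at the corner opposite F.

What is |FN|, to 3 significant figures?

72.7

F is at the origin; F and S share the same y with |FS| = 67.8 and S on the +x side, so S = (67.8, 0.00). F and Q share the same x with |FQ| = 29.5 and Q on the −y side, so Q = (0.00, -29.5). The virtual corner opposite F is at (67.8, -29.5). The tangent condition forces BN to be normal to SN and the tangent condition forces BP to be normal to PQ, with radius 3.2, so the center B sits 3.2 in from both sides at B = (64.6, -26.3). That places the tangent points at N = (67.8, -26.3) on SN and P = (64.6, -29.5) on PQ. Then |FN| = |N − F| = 72.7.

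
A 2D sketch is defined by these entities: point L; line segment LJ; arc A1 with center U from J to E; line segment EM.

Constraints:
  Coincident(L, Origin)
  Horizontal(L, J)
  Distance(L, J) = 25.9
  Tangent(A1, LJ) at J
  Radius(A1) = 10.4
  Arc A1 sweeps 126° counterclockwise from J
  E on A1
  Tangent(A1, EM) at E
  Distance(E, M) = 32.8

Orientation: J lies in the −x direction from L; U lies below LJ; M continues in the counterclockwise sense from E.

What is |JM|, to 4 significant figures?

44.40

L is at the origin; L and J share the same y with |LJ| = 25.9 and J on the −x side, so J = (-25.90, 0.000). The tangent condition forces UJ to be normal to LJ, so U = J + (0, -10.4) = (-25.90, -10.40). On A1, J sits at bearing 90° from U; a 126° counterclockwise sweep puts E at bearing 216°, so E = U + 10.4·(cos 216°, sin 216°) = (-34.31, -16.51). The tangent condition forces UE to be normal to EM, so EM runs along (−sin 216°, cos 216°); with |EM| = 32.8, M = (-15.03, -43.05). Then |JM| = |M − J| = 44.40.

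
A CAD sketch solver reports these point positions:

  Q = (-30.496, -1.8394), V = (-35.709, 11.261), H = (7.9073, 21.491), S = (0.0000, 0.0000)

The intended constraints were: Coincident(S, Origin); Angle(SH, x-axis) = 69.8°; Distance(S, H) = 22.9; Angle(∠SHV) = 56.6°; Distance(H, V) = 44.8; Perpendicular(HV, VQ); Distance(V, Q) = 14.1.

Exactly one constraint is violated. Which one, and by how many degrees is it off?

Perpendicular(HV, VQ) — off by 8.50°.

S = (0.00, 0.00) ✓; SH at 69.80° ✓; |SH| = 22.90 ✓; ∠SHV = 56.60° ✓; |HV| = 44.80 ✓; ∠(HV, VQ) = 98.50° ✗; |VQ| = 14.10 ✓.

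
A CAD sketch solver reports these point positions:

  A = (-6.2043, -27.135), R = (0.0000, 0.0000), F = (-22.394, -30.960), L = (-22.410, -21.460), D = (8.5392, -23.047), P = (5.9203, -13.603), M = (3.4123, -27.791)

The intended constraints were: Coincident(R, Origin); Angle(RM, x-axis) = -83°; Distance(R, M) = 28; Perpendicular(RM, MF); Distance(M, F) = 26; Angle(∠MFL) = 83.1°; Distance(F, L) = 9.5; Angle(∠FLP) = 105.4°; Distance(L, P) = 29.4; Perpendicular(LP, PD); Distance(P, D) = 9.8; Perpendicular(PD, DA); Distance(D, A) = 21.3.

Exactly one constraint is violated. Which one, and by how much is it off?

Distance(D, A) = 21.3 — off by 6.00.

R = (0.00, 0.00) ✓; RM at -83.00° ✓; |RM| = 28.00 ✓; ∠(RM, MF) = 90.00° ✓; |MF| = 26.00 ✓; ∠MFL = 83.10° ✓; |FL| = 9.500 ✓; ∠FLP = 105.4° ✓; |LP| = 29.40 ✓; ∠(LP, PD) = 90.00° ✓; |PD| = 9.800 ✓; ∠(PD, DA) = 90.00° ✓; |DA| = 15.30 ✗.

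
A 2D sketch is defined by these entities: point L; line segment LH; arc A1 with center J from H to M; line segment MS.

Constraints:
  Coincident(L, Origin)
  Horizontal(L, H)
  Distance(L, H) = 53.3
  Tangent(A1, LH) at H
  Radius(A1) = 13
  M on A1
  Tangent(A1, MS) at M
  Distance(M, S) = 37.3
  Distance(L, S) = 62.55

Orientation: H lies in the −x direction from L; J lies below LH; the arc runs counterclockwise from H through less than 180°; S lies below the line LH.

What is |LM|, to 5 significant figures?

66.626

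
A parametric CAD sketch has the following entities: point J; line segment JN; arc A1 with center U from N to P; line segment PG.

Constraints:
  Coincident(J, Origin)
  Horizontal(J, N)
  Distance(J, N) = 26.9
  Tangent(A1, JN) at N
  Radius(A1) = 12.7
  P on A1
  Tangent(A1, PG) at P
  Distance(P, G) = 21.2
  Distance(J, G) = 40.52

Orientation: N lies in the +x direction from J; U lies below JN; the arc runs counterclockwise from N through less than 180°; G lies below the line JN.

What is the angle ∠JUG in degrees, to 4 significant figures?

95.71°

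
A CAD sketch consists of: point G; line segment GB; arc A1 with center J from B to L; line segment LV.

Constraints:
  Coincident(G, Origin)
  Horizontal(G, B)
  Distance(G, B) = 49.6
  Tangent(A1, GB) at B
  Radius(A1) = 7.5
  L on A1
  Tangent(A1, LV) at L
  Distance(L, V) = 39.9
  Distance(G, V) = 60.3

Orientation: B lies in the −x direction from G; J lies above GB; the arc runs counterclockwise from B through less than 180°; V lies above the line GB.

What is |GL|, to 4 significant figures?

42.68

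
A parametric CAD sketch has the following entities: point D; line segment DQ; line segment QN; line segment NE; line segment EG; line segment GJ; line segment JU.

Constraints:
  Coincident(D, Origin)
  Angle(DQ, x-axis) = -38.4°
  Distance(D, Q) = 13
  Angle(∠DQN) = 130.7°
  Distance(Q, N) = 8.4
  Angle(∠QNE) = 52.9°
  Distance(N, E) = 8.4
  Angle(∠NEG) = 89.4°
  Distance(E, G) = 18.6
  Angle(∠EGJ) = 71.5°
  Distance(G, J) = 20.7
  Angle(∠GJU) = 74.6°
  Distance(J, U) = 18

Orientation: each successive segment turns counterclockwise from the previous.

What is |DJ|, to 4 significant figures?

29.71

D is at the origin; DQ runs at -38.4° with length 13.0, so Q = (10.19, -8.075). ∠DQN = 130.7° gives QN at 10.90° from the x-axis; with |QN| = 8.4, N = (18.44, -6.487). ∠QNE = 52.9° gives NE at 138.0° from the x-axis; with |NE| = 8.4, E = (12.19, -0.8658). ∠NEG = 89.4° gives EG at -131.4° from the x-axis; with |EG| = 18.6, G = (-0.1063, -14.82). ∠EGJ = 71.5° gives GJ at -22.90° from the x-axis; with |GJ| = 20.7, J = (18.96, -22.87). Then |DJ| = |J − D| = 29.71.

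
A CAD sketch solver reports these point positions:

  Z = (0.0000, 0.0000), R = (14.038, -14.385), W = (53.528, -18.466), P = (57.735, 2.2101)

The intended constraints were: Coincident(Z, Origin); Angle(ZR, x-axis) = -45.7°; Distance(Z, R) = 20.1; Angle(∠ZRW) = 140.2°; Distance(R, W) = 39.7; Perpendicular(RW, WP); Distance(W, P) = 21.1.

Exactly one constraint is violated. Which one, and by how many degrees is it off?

Perpendicular(RW, WP) — off by 5.60°.

Z = (0.00, 0.00) ✓; ZR at -45.70° ✓; |ZR| = 20.10 ✓; ∠ZRW = 140.2° ✓; |RW| = 39.70 ✓; ∠(RW, WP) = 84.40° ✗; |WP| = 21.10 ✓.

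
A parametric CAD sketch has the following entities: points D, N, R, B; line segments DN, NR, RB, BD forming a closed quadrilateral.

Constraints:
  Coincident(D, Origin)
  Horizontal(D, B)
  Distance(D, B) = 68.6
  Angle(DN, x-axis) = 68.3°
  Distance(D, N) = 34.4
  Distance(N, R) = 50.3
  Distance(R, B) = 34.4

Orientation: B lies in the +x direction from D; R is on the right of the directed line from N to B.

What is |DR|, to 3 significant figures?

38.5

Checks: |NR| = 50.30 ✓; |RB| = 34.40 ✓.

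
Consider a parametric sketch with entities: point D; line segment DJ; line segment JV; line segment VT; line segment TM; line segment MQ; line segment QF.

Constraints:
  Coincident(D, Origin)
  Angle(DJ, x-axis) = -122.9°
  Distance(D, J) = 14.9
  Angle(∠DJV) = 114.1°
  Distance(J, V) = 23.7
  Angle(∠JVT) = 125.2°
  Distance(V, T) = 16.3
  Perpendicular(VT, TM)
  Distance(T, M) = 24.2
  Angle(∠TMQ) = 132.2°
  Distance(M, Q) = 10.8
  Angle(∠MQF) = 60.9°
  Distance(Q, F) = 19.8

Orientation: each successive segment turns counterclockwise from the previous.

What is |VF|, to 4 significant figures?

12.75

D is at the origin; DJ runs at -122.9° with length 14.9, so J = (-8.093, -12.51). ∠DJV = 114.1° gives JV at -57.00° from the x-axis; with |JV| = 23.7, V = (4.815, -32.39). ∠JVT = 125.2° gives VT at -2.200° from the x-axis; with |VT| = 16.3, T = (21.10, -33.01). The perpendicularity gives TM at right angles to VT, so TM runs at 87.80°; with |TM| = 24.2, M = (22.03, -8.830). ∠TMQ = 132.2° gives MQ at 135.6° from the x-axis; with |MQ| = 10.8, Q = (14.32, -1.274). ∠MQF = 60.9° gives QF at -105.3° from the x-axis; with |QF| = 19.8, F = (9.091, -20.37). Then |VF| = |F − V| = 12.75.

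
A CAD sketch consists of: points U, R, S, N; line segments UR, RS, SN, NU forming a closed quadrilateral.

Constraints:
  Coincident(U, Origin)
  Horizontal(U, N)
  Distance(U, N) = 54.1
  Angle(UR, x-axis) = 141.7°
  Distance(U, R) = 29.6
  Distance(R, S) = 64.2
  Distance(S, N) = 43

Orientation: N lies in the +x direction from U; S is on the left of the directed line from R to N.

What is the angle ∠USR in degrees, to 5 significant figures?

27.341°

U is at the origin; U and N share the same y with |UN| = 54.1 and N in +x, so N = (54.1, 0). UR runs at 141.7° with |UR| = 29.6, so R = (-23.229, 18.345). S is determined by |RS| = 64.2 and |SN| = 43.0 together: it lies at the intersection of circle(R, 64.2) and circle(N, 43.0). With |RN| = 79.476, the foot of the radical line on RN is 54.036 from R and the perpendicular offset is √(64.2² − 54.036²) = 34.667. Taking the left-of-RN solution: S = (37.349, 39.603).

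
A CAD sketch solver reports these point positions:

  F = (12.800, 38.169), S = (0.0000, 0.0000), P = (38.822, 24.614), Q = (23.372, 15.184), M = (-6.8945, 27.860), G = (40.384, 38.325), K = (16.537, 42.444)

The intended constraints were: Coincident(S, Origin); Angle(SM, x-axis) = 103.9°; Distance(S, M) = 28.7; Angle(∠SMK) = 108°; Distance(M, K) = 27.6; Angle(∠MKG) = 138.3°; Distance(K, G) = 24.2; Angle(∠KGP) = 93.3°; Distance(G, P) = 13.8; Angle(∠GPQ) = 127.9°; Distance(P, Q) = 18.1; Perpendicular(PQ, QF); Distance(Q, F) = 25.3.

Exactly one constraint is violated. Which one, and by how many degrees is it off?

Perpendicular(PQ, QF) — off by 6.70°.

S = (0.00, 0.00) ✓; SM at 103.9° ✓; |SM| = 28.70 ✓; ∠SMK = 108.0° ✓; |MK| = 27.60 ✓; ∠MKG = 138.3° ✓; |KG| = 24.20 ✓; ∠KGP = 93.30° ✓; |GP| = 13.80 ✓; ∠GPQ = 127.9° ✓; |PQ| = 18.10 ✓; ∠(PQ, QF) = 96.70° ✗; |QF| = 25.30 ✓.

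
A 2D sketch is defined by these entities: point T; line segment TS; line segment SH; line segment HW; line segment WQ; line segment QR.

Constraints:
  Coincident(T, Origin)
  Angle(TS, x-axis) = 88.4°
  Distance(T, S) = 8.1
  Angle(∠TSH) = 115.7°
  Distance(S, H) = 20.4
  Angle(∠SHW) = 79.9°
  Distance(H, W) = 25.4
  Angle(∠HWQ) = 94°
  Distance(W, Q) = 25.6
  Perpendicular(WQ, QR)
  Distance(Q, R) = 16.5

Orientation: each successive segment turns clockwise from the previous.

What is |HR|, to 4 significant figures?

28.76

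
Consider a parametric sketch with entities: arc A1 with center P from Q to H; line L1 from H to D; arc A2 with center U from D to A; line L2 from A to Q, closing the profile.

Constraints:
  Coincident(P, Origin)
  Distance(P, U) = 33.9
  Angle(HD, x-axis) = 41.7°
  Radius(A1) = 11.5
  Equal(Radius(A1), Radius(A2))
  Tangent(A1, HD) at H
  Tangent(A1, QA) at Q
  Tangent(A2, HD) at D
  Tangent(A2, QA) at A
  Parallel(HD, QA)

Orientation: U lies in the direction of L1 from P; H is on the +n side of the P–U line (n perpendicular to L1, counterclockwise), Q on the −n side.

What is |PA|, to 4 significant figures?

35.80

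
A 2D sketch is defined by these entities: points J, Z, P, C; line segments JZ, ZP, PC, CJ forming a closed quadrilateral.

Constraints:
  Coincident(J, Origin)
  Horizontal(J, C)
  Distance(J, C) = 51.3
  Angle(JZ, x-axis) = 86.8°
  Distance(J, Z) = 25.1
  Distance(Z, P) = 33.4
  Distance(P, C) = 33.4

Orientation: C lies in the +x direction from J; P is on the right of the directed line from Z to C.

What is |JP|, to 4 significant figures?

18.53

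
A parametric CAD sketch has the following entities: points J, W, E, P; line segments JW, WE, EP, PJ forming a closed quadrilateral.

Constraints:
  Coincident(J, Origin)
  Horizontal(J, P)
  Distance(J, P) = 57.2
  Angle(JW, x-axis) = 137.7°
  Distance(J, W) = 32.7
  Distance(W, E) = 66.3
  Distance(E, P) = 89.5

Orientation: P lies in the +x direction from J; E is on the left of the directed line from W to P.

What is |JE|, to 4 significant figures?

78.36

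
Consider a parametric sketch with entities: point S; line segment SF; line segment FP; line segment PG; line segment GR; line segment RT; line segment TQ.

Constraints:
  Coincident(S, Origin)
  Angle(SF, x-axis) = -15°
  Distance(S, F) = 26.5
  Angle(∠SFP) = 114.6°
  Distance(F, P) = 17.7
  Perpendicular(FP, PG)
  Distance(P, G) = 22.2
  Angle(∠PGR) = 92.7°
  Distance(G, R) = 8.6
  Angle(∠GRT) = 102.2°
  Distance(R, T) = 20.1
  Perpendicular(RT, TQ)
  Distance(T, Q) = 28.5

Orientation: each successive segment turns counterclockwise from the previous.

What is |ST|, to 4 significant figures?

25.72

S is at the origin; SF runs at -15.0° with length 26.5, so F = (25.60, -6.859). ∠SFP = 114.6° gives FP at 50.40° from the x-axis; with |FP| = 17.7, P = (36.88, 6.779). FP ⟂ PG, so PG runs at 140.4°; with |PG| = 22.2, G = (19.77, 20.93). ∠PGR = 92.7° gives GR at -132.3° from the x-axis; with |GR| = 8.6, R = (13.99, 14.57). ∠GRT = 102.2° gives RT at -54.50° from the x-axis; with |RT| = 20.1, T = (25.66, -1.794). Then |ST| = |T − S| = 25.72.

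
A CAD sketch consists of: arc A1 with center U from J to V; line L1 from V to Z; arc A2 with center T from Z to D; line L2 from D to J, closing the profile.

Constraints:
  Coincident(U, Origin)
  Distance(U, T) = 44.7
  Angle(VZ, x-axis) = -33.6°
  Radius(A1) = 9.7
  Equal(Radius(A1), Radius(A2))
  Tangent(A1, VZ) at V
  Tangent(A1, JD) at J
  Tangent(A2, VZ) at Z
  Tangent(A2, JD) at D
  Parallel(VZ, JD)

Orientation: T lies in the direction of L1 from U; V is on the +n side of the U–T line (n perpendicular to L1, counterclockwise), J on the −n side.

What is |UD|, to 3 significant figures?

45.7

The slot axis is L1's direction at -33.6°, so u = (cos -33.6°, sin -33.6°) = (0.833, -0.553) and n = (−sin -33.6°, cos -33.6°) = (0.553, 0.833). U is at the origin and T lies 44.7 along u from U, so T = 44.7·u = (37.2, -24.7). Tangency of A1 to both parallel lines with radius 9.7 puts V and J at U ± 9.7·n: V = (5.37, 8.08), J = (-5.37, -8.08). Equal radii place Z and D the same way about T: Z = T + 9.7·n = (42.6, -16.7), D = T − 9.7·n = (31.9, -32.8). Then |UD| = |D − U| = 45.7.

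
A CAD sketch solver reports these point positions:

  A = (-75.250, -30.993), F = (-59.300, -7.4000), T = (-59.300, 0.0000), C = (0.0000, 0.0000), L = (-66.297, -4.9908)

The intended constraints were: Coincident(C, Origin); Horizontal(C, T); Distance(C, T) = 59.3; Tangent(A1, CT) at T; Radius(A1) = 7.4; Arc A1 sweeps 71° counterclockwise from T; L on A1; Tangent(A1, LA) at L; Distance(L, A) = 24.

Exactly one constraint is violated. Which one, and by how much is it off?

Distance(L, A) = 24 — off by 3.50.

C = (0.00, 0.00) ✓; C.y = 0.00, T.y = 0.00 ✓; |CT| = 59.30 ✓; ∠(FT, TC) = 90.00° ✓; |FT| = 7.400 ✓; bearing(F→L) − bearing(F→T) = 71.00° ✓; |FL| = 7.400 ✓; ∠(FL, LA) = 90.00° ✓; |LA| = 27.50 ✗.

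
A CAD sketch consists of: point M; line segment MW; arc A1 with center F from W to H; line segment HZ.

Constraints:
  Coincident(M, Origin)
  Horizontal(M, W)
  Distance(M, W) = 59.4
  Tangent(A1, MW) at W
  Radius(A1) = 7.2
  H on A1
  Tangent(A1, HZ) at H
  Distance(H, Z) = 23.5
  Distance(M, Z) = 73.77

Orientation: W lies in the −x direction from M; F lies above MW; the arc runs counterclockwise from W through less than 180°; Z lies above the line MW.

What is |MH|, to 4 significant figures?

54.73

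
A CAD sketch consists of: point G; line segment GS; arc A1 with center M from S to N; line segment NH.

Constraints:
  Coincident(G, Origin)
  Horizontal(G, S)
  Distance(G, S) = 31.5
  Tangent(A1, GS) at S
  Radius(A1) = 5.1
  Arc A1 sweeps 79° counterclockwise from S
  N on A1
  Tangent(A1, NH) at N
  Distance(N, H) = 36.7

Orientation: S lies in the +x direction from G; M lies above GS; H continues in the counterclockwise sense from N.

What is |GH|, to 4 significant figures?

59.21

G is at the origin; G and S share the same y with |GS| = 31.5 and S on the +x side, so S = (31.50, 0.000). A1 meets GS tangentially, so MS is at right angles to GS, so M = S + (0, 5.1) = (31.50, 5.100). On A1, S sits at bearing -90° from M; a 79° counterclockwise sweep puts N at bearing -11°, so N = M + 5.1·(cos -11°, sin -11°) = (36.51, 4.127). Since A1 is tangent to NH there, MN ⟂ NH, so NH runs along (−sin -11°, cos -11°); with |NH| = 36.7, H = (43.51, 40.15). Then |GH| = |H − G| = 59.21.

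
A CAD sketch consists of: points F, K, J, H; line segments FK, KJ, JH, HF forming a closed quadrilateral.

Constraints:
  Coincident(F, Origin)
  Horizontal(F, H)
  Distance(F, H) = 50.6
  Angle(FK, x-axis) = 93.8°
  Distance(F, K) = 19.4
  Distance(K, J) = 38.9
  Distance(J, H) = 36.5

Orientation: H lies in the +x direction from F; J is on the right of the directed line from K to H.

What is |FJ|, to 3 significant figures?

22.8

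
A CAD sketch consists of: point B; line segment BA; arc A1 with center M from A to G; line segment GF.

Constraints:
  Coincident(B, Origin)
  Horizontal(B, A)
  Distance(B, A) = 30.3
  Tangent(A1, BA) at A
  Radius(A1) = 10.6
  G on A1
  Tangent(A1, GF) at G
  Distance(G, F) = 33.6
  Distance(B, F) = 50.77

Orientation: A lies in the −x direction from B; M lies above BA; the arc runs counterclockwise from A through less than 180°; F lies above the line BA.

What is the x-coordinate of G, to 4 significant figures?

-19.76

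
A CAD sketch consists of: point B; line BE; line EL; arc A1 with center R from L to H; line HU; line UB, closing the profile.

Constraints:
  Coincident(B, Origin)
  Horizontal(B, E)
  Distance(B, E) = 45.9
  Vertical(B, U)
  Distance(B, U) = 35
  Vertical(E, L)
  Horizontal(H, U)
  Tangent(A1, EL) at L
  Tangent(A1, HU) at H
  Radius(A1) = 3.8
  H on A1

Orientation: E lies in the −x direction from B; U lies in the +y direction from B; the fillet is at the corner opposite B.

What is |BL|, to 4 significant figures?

55.50

B is at the origin; B and E share the same y with |BE| = 45.9 and E on the −x side, so E = (-45.90, 0.000). B and U share the same x with |BU| = 35.0 and U on the +y side, so U = (0.000, 35.00). The virtual corner opposite B is at (-45.90, 35.00). The tangent condition forces RL to be normal to EL and the tangent condition forces RH to be normal to HU, with radius 3.8, so the center R sits 3.8 in from both sides at R = (-42.10, 31.20). That places the tangent points at L = (-45.90, 31.20) on EL and H = (-42.10, 35.00) on HU. Then |BL| = |L − B| = 55.50.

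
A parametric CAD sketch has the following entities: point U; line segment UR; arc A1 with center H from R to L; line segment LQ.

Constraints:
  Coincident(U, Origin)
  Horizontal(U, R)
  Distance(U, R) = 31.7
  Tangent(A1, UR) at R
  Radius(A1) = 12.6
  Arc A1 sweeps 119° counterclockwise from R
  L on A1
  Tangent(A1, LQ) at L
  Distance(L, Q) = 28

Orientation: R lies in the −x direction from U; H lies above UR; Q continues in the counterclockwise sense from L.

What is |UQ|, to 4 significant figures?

55.13

On A1, R sits at bearing -90° from H; a 119° counterclockwise sweep puts L at bearing 29°, so L = H + 12.6·(cos 29°, sin 29°) = (-20.68, 18.71). A1 meets LQ tangentially, so HL is at right angles to LQ, so LQ runs along (−sin 29°, cos 29°); with |LQ| = 28.0, Q = (-34.25, 43.20). Then |UQ| = |Q − U| = 55.13.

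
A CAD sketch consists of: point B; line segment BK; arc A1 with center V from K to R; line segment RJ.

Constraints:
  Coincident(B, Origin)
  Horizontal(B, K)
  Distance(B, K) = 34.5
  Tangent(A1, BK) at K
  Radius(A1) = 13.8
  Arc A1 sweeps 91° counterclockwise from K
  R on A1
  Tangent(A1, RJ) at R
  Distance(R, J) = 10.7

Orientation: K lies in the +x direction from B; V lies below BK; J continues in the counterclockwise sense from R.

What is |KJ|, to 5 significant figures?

28.236

B is at the origin; BK is horizontal with |BK| = 34.5 and K on the +x side, so K = (34.500, 0.0000). A1 meets BK tangentially, so VK is at right angles to BK, so V = K + (0, -13.8) = (34.500, -13.800). On A1, K sits at bearing 90° from V; a 91° counterclockwise sweep puts R at bearing 181°, so R = V + 13.8·(cos 181°, sin 181°) = (20.702, -14.041). A1 meets RJ tangentially, so VR is at right angles to RJ, so RJ runs along (−sin 181°, cos 181°); with |RJ| = 10.7, J = (20.889, -24.739). Then |KJ| = |J − K| = 28.236.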